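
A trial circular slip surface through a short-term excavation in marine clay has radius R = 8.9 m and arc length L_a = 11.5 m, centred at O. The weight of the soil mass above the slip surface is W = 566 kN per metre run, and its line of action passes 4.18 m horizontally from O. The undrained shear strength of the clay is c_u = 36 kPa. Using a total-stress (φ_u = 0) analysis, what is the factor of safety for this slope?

FS = 1.56

Taking moments about the centre O, the resisting moment is provided by the undrained shear strength acting along the arc:
M_R = c_u·L_a·R = 36·11.50·8.9 = 3684.6 kN·m/m
M_D = W·d = 566·4.18 = 2365.9 kN·m/m
FS = M_R / M_D = 3684.6 / 2365.9 = 1.557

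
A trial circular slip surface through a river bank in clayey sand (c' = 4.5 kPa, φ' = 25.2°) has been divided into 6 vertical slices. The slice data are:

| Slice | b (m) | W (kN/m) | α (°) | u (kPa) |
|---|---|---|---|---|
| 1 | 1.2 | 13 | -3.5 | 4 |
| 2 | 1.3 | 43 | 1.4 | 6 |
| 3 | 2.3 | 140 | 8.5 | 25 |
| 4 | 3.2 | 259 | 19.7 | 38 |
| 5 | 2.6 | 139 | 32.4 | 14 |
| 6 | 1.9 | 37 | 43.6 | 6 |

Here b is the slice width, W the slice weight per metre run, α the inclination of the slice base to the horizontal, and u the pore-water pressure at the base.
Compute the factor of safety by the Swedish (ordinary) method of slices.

FS = 1.03

Ordinary method of slices: FS = Σ[c'·Δl_i + (W_i cosα_i − u_i·Δl_i)·tanφ'] / Σ W_i sinα_i, with Δl_i = b_i / cosα_i.
Slice 1: Δl = 1.2/cos(-3.5°) = 1.202 m; N'_1 = 13·cos(-3.5°) − 4·1.202 = 8.2; c'Δl = 5.41; W sinα = -0.8
Slice 2: Δl = 1.3/cos1.4° = 1.300 m; N'_2 = 43·cos1.4° − 6·1.300 = 35.2; c'Δl = 5.85; W sinα = 1.1
Slice 3: Δl = 2.3/cos8.5° = 2.326 m; N'_3 = 140·cos8.5° − 25·2.326 = 80.3; c'Δl = 10.46; W sinα = 20.7
Slice 4: Δl = 3.2/cos19.7° = 3.399 m; N'_4 = 259·cos19.7° − 38·3.399 = 114.7; c'Δl = 15.30; W sinα = 87.3
Slice 5: Δl = 2.6/cos32.4° = 3.079 m; N'_5 = 139·cos32.4° − 14·3.079 = 74.3; c'Δl = 13.86; W sinα = 74.5
Slice 6: Δl = 1.9/cos43.6° = 2.624 m; N'_6 = 37·cos43.6° − 6·2.624 = 11.1; c'Δl = 11.81; W sinα = 25.5
Σc'Δl = 62.7 kN/m; ΣN' = 323.7 kN/m; ΣW sinα = 208.3 kN/m
Resisting = 62.7 + 323.7·tan25.2° = 62.7 + 152.3 = 215.0 kN/m
FS = 215.0 / 208.3 = 1.032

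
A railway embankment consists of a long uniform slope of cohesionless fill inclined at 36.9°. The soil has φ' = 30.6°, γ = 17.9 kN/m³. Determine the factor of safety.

For a dry cohesionless infinite slope the factor of safety is FS = tanφ' / tanβ.
FS = tan30.6° / tan36.9° = 0.5914 / 0.7508 = 0.788

FS = 0.79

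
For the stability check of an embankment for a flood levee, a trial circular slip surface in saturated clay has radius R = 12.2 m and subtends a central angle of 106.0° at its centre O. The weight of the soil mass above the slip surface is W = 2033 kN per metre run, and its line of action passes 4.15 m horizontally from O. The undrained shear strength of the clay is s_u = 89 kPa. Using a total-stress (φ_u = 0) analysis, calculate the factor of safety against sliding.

FS = 2.90

Taking moments about the centre O, the resisting moment is provided by the undrained shear strength acting along the arc:
Arc length L_a = R·θ = 12.2·(106.0°·π/180) = 12.2·1.8500 = 22.57 m
M_R = s_u·L_a·R = 89·22.57·12.2 = 24507.2 kN·m/m
M_D = W·d = 2033·4.15 = 8437.0 kN·m/m
FS = M_R / M_D = 24507.2 / 8437.0 = 2.905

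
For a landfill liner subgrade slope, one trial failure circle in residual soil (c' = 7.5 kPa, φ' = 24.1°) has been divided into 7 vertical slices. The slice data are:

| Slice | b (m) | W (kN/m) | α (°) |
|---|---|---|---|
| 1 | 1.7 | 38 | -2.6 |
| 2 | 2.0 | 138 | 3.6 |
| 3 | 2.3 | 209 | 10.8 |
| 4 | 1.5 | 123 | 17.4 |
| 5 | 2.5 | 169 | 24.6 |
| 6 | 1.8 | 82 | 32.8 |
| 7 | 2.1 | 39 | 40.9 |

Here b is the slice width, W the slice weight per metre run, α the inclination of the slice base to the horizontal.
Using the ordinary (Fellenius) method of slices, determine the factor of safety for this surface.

Ordinary method of slices: FS = Σ[c'·Δl_i + (W_i cosα_i)·tanφ'] / Σ W_i sinα_i, with Δl_i = b_i / cosα_i.
Slice 1: Δl = 1.7/cos(-2.6°) = 1.702 m; N'_1 = 38·cos(-2.6°) = 38.0; c'Δl = 12.76; W sinα = -1.7
Slice 2: Δl = 2.0/cos3.6° = 2.004 m; N'_2 = 138·cos3.6° = 137.7; c'Δl = 15.03; W sinα = 8.7
Slice 3: Δl = 2.3/cos10.8° = 2.341 m; N'_3 = 209·cos10.8° = 205.3; c'Δl = 17.56; W sinα = 39.2
Slice 4: Δl = 1.5/cos17.4° = 1.572 m; N'_4 = 123·cos17.4° = 117.4; c'Δl = 11.79; W sinα = 36.8
Slice 5: Δl = 2.5/cos24.6° = 2.750 m; N'_5 = 169·cos24.6° = 153.7; c'Δl = 20.62; W sinα = 70.4
Slice 6: Δl = 1.8/cos32.8° = 2.141 m; N'_6 = 82·cos32.8° = 68.9; c'Δl = 16.06; W sinα = 44.4
Slice 7: Δl = 2.1/cos40.9° = 2.778 m; N'_7 = 39·cos40.9° = 29.5; c'Δl = 20.84; W sinα = 25.5
Σc'Δl = 114.7 kN/m; ΣN' = 750.4 kN/m; ΣW sinα = 223.2 kN/m
Resisting = 114.7 + 750.4·tan24.1° = 114.7 + 335.7 = 450.3 kN/m
FS = 450.3 / 223.2 = 2.018

FS = 2.02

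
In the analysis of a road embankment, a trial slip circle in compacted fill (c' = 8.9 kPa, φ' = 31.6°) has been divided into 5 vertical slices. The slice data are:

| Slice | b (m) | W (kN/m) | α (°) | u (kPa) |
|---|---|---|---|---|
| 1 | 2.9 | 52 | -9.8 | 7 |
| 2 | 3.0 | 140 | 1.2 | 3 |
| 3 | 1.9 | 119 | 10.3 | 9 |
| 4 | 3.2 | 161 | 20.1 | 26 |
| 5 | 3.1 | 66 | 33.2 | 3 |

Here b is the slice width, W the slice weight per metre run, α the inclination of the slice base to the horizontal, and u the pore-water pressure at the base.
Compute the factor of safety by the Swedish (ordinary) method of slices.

FS = 3.37

Ordinary method of slices: FS = Σ[c'·Δl_i + (W_i cosα_i − u_i·Δl_i)·tanφ'] / Σ W_i sinα_i, with Δl_i = b_i / cosα_i.
Slice 1: Δl = 2.9/cos(-9.8°) = 2.943 m; N'_1 = 52·cos(-9.8°) − 7·2.943 = 30.6; c'Δl = 26.19; W sinα = -8.9
Slice 2: Δl = 3.0/cos1.2° = 3.001 m; N'_2 = 140·cos1.2° − 3·3.001 = 131.0; c'Δl = 26.71; W sinα = 2.9
Slice 3: Δl = 1.9/cos10.3° = 1.931 m; N'_3 = 119·cos10.3° − 9·1.931 = 99.7; c'Δl = 17.19; W sinα = 21.3
Slice 4: Δl = 3.2/cos20.1° = 3.408 m; N'_4 = 161·cos20.1° − 26·3.408 = 62.6; c'Δl = 30.33; W sinα = 55.3
Slice 5: Δl = 3.1/cos33.2° = 3.705 m; N'_5 = 66·cos33.2° − 3·3.705 = 44.1; c'Δl = 32.97; W sinα = 36.1
Σc'Δl = 133.4 kN/m; ΣN' = 368.0 kN/m; ΣW sinα = 106.8 kN/m
Resisting = 133.4 + 368.0·tan31.6° = 133.4 + 226.4 = 359.8 kN/m
FS = 359.8 / 106.8 = 3.368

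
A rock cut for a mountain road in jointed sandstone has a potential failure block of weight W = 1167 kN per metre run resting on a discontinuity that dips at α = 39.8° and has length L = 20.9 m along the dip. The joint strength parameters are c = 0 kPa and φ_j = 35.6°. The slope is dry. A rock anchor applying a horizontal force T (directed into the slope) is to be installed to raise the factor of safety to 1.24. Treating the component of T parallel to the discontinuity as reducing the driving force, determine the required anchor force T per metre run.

Resolving forces along and normal to the sliding plane, with the horizontal anchor force T adding T·sinα to the effective normal force and T·cosα acting up the plane against the driving force:
FS = [cL + (W cosα + T sinα) tanφ_j] / [W sinα − T cosα]
Without the anchor: N' = 896.6 kN/m, driving T_d = 747.0 kN/m, resisting R = 0·20.9 + 896.6·tan35.6° = 641.9 kN/m, FS = 0.86.
Setting FS = 1.24 and solving for T:
1.24·(747.0 − T cos39.8°) = 641.9 + T sin39.8°·tan35.6°
T·(sin39.8°·tan35.6° + 1.24·cos39.8°) = 1.24·747.0 − 641.9
T·(0.6401·0.7159 + 1.24·0.7683) = 926.3 − 641.9 = 284.4
T·1.4109 = 284.4
T = 201.6 kN/m

T = 202 kN/m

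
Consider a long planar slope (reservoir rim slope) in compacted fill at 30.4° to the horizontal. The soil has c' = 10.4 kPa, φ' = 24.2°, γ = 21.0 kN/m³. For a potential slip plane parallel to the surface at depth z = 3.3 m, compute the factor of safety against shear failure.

FS = 1.11

For an infinite slope with a slip plane parallel to the surface (no pore pressure): FS = [c' + γz cos²β tanφ'] / [γz sinβ cosβ].
γz = 21.0·3.3 = 69.30 kN/m²
Numerator = 10.4 + 69.30·cos²30.4°·tan24.2° = 10.4 + 69.30·0.7439·0.4494 = 33.569 kPa
Denominator = 69.30·sin30.4°·cos30.4° = 69.30·0.5060·0.8625 = 30.247 kPa
FS = 33.569 / 30.247 = 1.110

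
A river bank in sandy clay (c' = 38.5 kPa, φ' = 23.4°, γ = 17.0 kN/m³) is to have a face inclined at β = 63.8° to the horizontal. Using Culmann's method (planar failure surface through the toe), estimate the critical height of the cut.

H_c = 31.28 m

Culmann's analysis gives the critical failure plane at α_cr = (β + φ')/2 = (63.8 + 23.4)/2 = 43.6°, and the critical height
H_c = (4c'/γ) · sinβ cosφ' / [1 − cos(β − φ')]
    = (4·38.5/17.0) · sin63.8°·cos23.4° / [1 − cos(40.4°)]
    = 9.059 · 0.8973·0.9178 / [1 − 0.7615]
    = 9.059 · 0.8235 / 0.2385
    = 31.28 m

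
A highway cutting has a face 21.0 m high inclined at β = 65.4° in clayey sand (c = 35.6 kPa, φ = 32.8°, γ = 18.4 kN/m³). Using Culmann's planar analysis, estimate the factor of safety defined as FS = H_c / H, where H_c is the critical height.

H_c = (4c/γ) · sinβ cosφ / [1 − cos(β − φ)]
    = (4·35.6/18.4) · sin65.4°·cos32.8° / [1 − cos32.6°]
    = 7.739 · 0.7643 / 0.1575 = 37.54 m
FS = H_c / H = 37.54 / 21.0 = 1.788

FS = 1.79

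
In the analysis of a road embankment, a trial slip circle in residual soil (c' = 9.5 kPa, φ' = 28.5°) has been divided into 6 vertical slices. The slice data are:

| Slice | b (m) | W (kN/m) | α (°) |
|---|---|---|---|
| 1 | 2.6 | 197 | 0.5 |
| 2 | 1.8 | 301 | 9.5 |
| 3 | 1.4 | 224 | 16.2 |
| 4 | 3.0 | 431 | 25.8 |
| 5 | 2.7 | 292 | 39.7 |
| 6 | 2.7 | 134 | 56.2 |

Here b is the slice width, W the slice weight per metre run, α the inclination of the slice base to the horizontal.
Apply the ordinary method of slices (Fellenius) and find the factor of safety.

FS = 1.54

Ordinary method of slices: FS = Σ[c'·Δl_i + (W_i cosα_i)·tanφ'] / Σ W_i sinα_i, with Δl_i = b_i / cosα_i.
Slice 1: Δl = 2.6/cos0.5° = 2.600 m; N'_1 = 197·cos0.5° = 197.0; c'Δl = 24.70; W sinα = 1.7
Slice 2: Δl = 1.8/cos9.5° = 1.825 m; N'_2 = 301·cos9.5° = 296.9; c'Δl = 17.34; W sinα = 49.7
Slice 3: Δl = 1.4/cos16.2° = 1.458 m; N'_3 = 224·cos16.2° = 215.1; c'Δl = 13.85; W sinα = 62.5
Slice 4: Δl = 3.0/cos25.8° = 3.332 m; N'_4 = 431·cos25.8° = 388.0; c'Δl = 31.66; W sinα = 187.6
Slice 5: Δl = 2.7/cos39.7° = 3.509 m; N'_5 = 292·cos39.7° = 224.7; c'Δl = 33.34; W sinα = 186.5
Slice 6: Δl = 2.7/cos56.2° = 4.854 m; N'_6 = 134·cos56.2° = 74.5; c'Δl = 46.11; W sinα = 111.4
Σc'Δl = 167.0 kN/m; ΣN' = 1396.2 kN/m; ΣW sinα = 599.3 kN/m
Resisting = 167.0 + 1396.2·tan28.5° = 167.0 + 758.1 = 925.1 kN/m
FS = 925.1 / 599.3 = 1.543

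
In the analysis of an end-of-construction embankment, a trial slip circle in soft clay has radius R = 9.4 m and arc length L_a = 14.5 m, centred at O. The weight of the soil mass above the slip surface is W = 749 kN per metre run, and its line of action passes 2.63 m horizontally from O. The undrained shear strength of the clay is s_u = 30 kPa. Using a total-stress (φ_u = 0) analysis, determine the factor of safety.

FS = 2.08

Taking moments about the centre O, the resisting moment is provided by the undrained shear strength acting along the arc:
M_R = s_u·L_a·R = 30·14.50·9.4 = 4089.0 kN·m/m
M_D = W·d = 749·2.63 = 1969.9 kN·m/m
FS = M_R / M_D = 4089.0 / 1969.9 = 2.076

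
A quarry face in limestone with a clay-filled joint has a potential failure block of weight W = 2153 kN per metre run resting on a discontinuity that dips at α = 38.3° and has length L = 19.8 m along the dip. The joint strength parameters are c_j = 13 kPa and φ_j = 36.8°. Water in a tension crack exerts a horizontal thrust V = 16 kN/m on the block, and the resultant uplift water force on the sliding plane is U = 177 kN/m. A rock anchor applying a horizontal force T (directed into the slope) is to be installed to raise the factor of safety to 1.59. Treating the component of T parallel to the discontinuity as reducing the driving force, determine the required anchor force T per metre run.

Resolving forces along and normal to the sliding plane, with the horizontal anchor force T adding T·sinα to the effective normal force and T·cosα acting up the plane against the driving force:
FS = [c_jL + (W cosα − U − V sinα + T sinα) tanφ_j] / [W sinα + V cosα − T cosα]
Without the anchor: N' = 1502.7 kN/m, driving T_d = 1346.9 kN/m, resisting R = 13·19.8 + 1502.7·tan36.8° = 1381.6 kN/m, FS = 1.03.
Setting FS = 1.59 and solving for T:
1.59·(1346.9 − T cos38.3°) = 1381.6 + T sin38.3°·tan36.8°
T·(sin38.3°·tan36.8° + 1.59·cos38.3°) = 1.59·1346.9 − 1381.6
T·(0.6198·0.7481 + 1.59·0.7848) = 2141.6 − 1381.6 = 760.1
T·1.7114 = 760.1
T = 444.1 kN/m

T = 444 kN/m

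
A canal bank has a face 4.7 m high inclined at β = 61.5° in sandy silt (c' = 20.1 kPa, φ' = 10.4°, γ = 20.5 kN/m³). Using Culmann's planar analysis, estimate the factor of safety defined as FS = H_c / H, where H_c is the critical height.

FS = 1.94

H_c = (4c'/γ) · sinβ cosφ' / [1 − cos(β − φ')]
    = (4·20.1/20.5) · sin61.5°·cos10.4° / [1 − cos51.1°]
    = 3.922 · 0.8644 / 0.3720 = 9.11 m
FS = H_c / H = 9.11 / 4.7 = 1.939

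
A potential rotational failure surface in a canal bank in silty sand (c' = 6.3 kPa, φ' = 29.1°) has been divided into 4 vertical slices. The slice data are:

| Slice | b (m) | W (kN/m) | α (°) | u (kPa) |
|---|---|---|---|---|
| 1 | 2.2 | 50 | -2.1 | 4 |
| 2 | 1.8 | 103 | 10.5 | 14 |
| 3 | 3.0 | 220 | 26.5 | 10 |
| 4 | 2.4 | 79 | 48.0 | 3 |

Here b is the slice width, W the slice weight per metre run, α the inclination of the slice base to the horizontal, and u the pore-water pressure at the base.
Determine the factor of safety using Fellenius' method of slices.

Ordinary method of slices: FS = Σ[c'·Δl_i + (W_i cosα_i − u_i·Δl_i)·tanφ'] / Σ W_i sinα_i, with Δl_i = b_i / cosα_i.
Slice 1: Δl = 2.2/cos(-2.1°) = 2.201 m; N'_1 = 50·cos(-2.1°) − 4·2.201 = 41.2; c'Δl = 13.87; W sinα = -1.8
Slice 2: Δl = 1.8/cos10.5° = 1.831 m; N'_2 = 103·cos10.5° − 14·1.831 = 75.6; c'Δl = 11.53; W sinα = 18.8
Slice 3: Δl = 3.0/cos26.5° = 3.352 m; N'_3 = 220·cos26.5° − 10·3.352 = 163.4; c'Δl = 21.12; W sinα = 98.2
Slice 4: Δl = 2.4/cos48.0° = 3.587 m; N'_4 = 79·cos48.0° − 3·3.587 = 42.1; c'Δl = 22.60; W sinα = 58.7
Σc'Δl = 69.1 kN/m; ΣN' = 322.3 kN/m; ΣW sinα = 173.8 kN/m
Resisting = 69.1 + 322.3·tan29.1° = 69.1 + 179.4 = 248.5 kN/m
FS = 248.5 / 173.8 = 1.430

FS = 1.43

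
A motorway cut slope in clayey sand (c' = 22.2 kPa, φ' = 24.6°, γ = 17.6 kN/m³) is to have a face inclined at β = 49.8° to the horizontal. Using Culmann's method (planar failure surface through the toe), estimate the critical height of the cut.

H_c = 36.82 m

Culmann's analysis gives the critical failure plane at α_cr = (β + φ')/2 = (49.8 + 24.6)/2 = 37.2°, and the critical height
H_c = (4c'/γ) · sinβ cosφ' / [1 − cos(β − φ')]
    = (4·22.2/17.6) · sin49.8°·cos24.6° / [1 − cos(25.2°)]
    = 5.045 · 0.7638·0.9092 / [1 − 0.9048]
    = 5.045 · 0.6945 / 0.0952
    = 36.82 m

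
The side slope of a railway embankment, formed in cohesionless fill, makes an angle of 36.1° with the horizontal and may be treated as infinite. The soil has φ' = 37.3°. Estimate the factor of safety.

For a dry cohesionless infinite slope the factor of safety is FS = tanφ' / tanβ.
FS = tan37.3° / tan36.1° = 0.7618 / 0.7292 = 1.045

FS = 1.04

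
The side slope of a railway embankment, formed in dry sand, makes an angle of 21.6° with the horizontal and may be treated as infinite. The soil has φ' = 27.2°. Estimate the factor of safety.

For a dry cohesionless infinite slope the factor of safety is FS = tanφ' / tanβ.
FS = tan27.2° / tan21.6° = 0.5139 / 0.3959 = 1.298

FS = 1.30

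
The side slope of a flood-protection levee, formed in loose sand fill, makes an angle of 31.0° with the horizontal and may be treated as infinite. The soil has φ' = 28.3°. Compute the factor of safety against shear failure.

FS = 0.90

For a dry cohesionless infinite slope the factor of safety is FS = tanφ' / tanβ.
FS = tan28.3° / tan31.0° = 0.5384 / 0.6009 = 0.896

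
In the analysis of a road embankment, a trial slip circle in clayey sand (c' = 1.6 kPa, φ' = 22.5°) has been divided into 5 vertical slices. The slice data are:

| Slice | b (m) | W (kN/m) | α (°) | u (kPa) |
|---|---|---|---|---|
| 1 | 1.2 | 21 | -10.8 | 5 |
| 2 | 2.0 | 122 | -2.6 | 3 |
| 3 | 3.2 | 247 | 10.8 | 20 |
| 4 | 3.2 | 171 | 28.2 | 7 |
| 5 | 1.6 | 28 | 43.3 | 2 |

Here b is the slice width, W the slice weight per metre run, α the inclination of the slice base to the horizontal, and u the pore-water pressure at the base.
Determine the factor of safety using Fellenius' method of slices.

Ordinary method of slices: FS = Σ[c'·Δl_i + (W_i cosα_i − u_i·Δl_i)·tanφ'] / Σ W_i sinα_i, with Δl_i = b_i / cosα_i.
Slice 1: Δl = 1.2/cos(-10.8°) = 1.222 m; N'_1 = 21·cos(-10.8°) − 5·1.222 = 14.5; c'Δl = 1.95; W sinα = -3.9
Slice 2: Δl = 2.0/cos(-2.6°) = 2.002 m; N'_2 = 122·cos(-2.6°) − 3·2.002 = 115.9; c'Δl = 3.20; W sinα = -5.5
Slice 3: Δl = 3.2/cos10.8° = 3.258 m; N'_3 = 247·cos10.8° − 20·3.258 = 177.5; c'Δl = 5.21; W sinα = 46.3
Slice 4: Δl = 3.2/cos28.2° = 3.631 m; N'_4 = 171·cos28.2° − 7·3.631 = 125.3; c'Δl = 5.81; W sinα = 80.8
Slice 5: Δl = 1.6/cos43.3° = 2.198 m; N'_5 = 28·cos43.3° − 2·2.198 = 16.0; c'Δl = 3.52; W sinα = 19.2
Σc'Δl = 19.7 kN/m; ΣN' = 449.1 kN/m; ΣW sinα = 136.8 kN/m
Resisting = 19.7 + 449.1·tan22.5° = 19.7 + 186.0 = 205.7 kN/m
FS = 205.7 / 136.8 = 1.504

FS = 1.50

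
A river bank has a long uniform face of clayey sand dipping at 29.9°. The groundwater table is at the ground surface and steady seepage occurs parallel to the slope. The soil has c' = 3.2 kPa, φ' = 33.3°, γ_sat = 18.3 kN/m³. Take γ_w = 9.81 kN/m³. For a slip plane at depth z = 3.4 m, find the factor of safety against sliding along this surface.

FS = 0.65

With seepage parallel to the slope and the water table at the surface, the effective normal stress on the slip plane uses the buoyant unit weight γ' = γ_sat − γ_w while the driving shear stress uses γ_sat:
FS = [c' + γ' z cos²β tanφ'] / [γ_sat z sinβ cosβ]
γ' = 18.3 − 9.81 = 8.49 kN/m³
Numerator = 3.2 + 8.49·3.4·cos²29.9°·tan33.3° = 3.2 + 8.49·3.4·0.7515·0.6569 = 17.450 kPa
Denominator = 18.3·3.4·sin29.9°·cos29.9° = 18.3·3.4·0.4985·0.8669 = 26.888 kPa
FS = 17.450 / 26.888 = 0.649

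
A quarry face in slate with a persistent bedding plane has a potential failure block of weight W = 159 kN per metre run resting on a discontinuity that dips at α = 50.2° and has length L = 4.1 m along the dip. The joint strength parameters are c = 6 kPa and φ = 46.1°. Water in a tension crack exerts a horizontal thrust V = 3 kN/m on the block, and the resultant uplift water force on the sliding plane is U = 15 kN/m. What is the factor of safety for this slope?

Resolving the block weight along and normal to the plane and applying the Mohr–Coulomb strength on the joint:
N' = W cosα − U − V sinα = 159·cos50.2° − 15 − 3·sin50.2° = 84.5 kN/m
Driving force T = W sinα + V cosα = 159·sin50.2° + 3·cos50.2° = 124.1 kN/m
Resisting force R = c·L + N'·tanφ = 6·4.1 + 84.5·tan46.1° = 24.6 + 87.8 = 112.4 kN/m
FS = R / T = 112.4 / 124.1 = 0.906

FS = 0.91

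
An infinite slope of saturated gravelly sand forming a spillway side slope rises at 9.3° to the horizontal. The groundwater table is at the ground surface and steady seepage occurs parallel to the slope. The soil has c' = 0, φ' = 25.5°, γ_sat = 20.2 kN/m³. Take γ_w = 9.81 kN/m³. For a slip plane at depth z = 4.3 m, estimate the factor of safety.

FS = 1.50

With seepage parallel to the slope and the water table at the surface, the effective normal stress on the slip plane uses the buoyant unit weight γ' = γ_sat − γ_w while the driving shear stress uses γ_sat:
FS = [c' + γ' z cos²β tanφ'] / [γ_sat z sinβ cosβ]
(For c' = 0 this reduces to FS = (γ'/γ_sat)·tanφ'/tanβ.)
γ' = 20.2 − 9.81 = 10.39 kN/m³
Numerator = 0.0 + 10.39·4.3·cos²9.3°·tan25.5° = 0.0 + 10.39·4.3·0.9739·0.4770 = 20.753 kPa
Denominator = 20.2·4.3·sin9.3°·cos9.3° = 20.2·4.3·0.1616·0.9869 = 13.852 kPa
FS = 20.753 / 13.852 = 1.498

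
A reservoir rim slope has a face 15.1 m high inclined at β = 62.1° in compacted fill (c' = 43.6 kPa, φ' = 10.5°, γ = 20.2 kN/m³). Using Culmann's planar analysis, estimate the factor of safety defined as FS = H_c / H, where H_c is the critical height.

H_c = (4c'/γ) · sinβ cosφ' / [1 − cos(β − φ')]
    = (4·43.6/20.2) · sin62.1°·cos10.5° / [1 − cos51.6°]
    = 8.634 · 0.8690 / 0.3789 = 19.80 m
FS = H_c / H = 19.80 / 15.1 = 1.311

FS = 1.31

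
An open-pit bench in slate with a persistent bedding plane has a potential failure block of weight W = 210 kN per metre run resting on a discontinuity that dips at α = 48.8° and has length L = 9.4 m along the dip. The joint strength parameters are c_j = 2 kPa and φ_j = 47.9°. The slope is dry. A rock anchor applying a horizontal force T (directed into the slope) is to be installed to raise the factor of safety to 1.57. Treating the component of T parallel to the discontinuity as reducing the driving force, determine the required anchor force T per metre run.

Resolving forces along and normal to the sliding plane, with the horizontal anchor force T adding T·sinα to the effective normal force and T·cosα acting up the plane against the driving force:
FS = [c_jL + (W cosα + T sinα) tanφ_j] / [W sinα − T cosα]
Without the anchor: N' = 138.3 kN/m, driving T_d = 158.0 kN/m, resisting R = 2·9.4 + 138.3·tan47.9° = 171.9 kN/m, FS = 1.09.
Setting FS = 1.57 and solving for T:
1.57·(158.0 − T cos48.8°) = 171.9 + T sin48.8°·tan47.9°
T·(sin48.8°·tan47.9° + 1.57·cos48.8°) = 1.57·158.0 − 171.9
T·(0.7524·1.1067 + 1.57·0.6587) = 248.1 − 171.9 = 76.2
T·1.8669 = 76.2
T = 40.8 kN/m

T = 41 kN/m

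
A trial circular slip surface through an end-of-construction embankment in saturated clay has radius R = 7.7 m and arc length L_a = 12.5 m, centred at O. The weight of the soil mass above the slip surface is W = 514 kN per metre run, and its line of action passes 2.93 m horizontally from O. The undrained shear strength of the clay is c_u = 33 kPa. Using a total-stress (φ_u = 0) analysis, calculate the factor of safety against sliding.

Taking moments about the centre O, the resisting moment is provided by the undrained shear strength acting along the arc:
M_R = c_u·L_a·R = 33·12.50·7.7 = 3176.2 kN·m/m
M_D = W·d = 514·2.93 = 1506.0 kN·m/m
FS = M_R / M_D = 3176.2 / 1506.0 = 2.109

FS = 2.11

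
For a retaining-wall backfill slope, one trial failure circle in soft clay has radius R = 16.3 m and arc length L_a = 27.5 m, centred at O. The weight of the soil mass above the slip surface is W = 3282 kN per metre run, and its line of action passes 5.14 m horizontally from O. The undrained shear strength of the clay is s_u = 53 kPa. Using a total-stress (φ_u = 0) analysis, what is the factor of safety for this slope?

FS = 1.41

Taking moments about the centre O, the resisting moment is provided by the undrained shear strength acting along the arc:
M_R = s_u·L_a·R = 53·27.50·16.3 = 23757.2 kN·m/m
M_D = W·d = 3282·5.14 = 16869.5 kN·m/m
FS = M_R / M_D = 23757.2 / 16869.5 = 1.408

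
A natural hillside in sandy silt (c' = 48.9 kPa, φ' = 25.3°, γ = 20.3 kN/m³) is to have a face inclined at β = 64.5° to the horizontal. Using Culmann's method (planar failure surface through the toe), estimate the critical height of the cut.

H_c = 34.94 m

Culmann's analysis gives the critical failure plane at α_cr = (β + φ')/2 = (64.5 + 25.3)/2 = 44.9°, and the critical height
H_c = (4c'/γ) · sinβ cosφ' / [1 − cos(β − φ')]
    = (4·48.9/20.3) · sin64.5°·cos25.3° / [1 − cos(39.2°)]
    = 9.635 · 0.9026·0.9041 / [1 − 0.7749]
    = 9.635 · 0.8160 / 0.2251
    = 34.94 m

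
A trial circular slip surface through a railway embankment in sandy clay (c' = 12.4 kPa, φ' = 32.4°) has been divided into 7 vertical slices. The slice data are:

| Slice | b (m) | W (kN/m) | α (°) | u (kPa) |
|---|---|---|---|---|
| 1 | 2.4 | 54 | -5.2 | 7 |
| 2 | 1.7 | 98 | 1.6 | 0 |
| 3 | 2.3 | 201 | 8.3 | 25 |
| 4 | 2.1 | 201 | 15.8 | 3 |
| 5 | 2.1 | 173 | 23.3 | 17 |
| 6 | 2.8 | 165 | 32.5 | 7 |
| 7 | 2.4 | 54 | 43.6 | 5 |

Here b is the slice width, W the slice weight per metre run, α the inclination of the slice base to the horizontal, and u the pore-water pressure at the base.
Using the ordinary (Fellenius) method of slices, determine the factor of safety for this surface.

FS = 2.45

Ordinary method of slices: FS = Σ[c'·Δl_i + (W_i cosα_i − u_i·Δl_i)·tanφ'] / Σ W_i sinα_i, with Δl_i = b_i / cosα_i.
Slice 1: Δl = 2.4/cos(-5.2°) = 2.410 m; N'_1 = 54·cos(-5.2°) − 7·2.410 = 36.9; c'Δl = 29.88; W sinα = -4.9
Slice 2: Δl = 1.7/cos1.6° = 1.701 m; N'_2 = 98·cos1.6° − 0·1.701 = 98.0; c'Δl = 21.09; W sinα = 2.7
Slice 3: Δl = 2.3/cos8.3° = 2.324 m; N'_3 = 201·cos8.3° − 25·2.324 = 140.8; c'Δl = 28.82; W sinα = 29.0
Slice 4: Δl = 2.1/cos15.8° = 2.182 m; N'_4 = 201·cos15.8° − 3·2.182 = 186.9; c'Δl = 27.06; W sinα = 54.7
Slice 5: Δl = 2.1/cos23.3° = 2.286 m; N'_5 = 173·cos23.3° − 17·2.286 = 120.0; c'Δl = 28.35; W sinα = 68.4
Slice 6: Δl = 2.8/cos32.5° = 3.320 m; N'_6 = 165·cos32.5° − 7·3.320 = 115.9; c'Δl = 41.17; W sinα = 88.7
Slice 7: Δl = 2.4/cos43.6° = 3.314 m; N'_7 = 54·cos43.6° − 5·3.314 = 22.5; c'Δl = 41.10; W sinα = 37.2
Σc'Δl = 217.5 kN/m; ΣN' = 721.0 kN/m; ΣW sinα = 275.9 kN/m
Resisting = 217.5 + 721.0·tan32.4° = 217.5 + 457.6 = 675.0 kN/m
FS = 675.0 / 275.9 = 2.447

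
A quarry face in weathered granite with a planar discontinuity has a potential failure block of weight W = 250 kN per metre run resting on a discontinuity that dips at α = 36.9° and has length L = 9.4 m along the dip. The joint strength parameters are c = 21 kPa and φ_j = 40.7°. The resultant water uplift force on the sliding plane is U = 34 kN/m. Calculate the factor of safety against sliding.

Resolving the block weight along and normal to the plane and applying the Mohr–Coulomb strength on the joint:
N' = W cosα − U = 250·cos36.9° − 34 = 165.9 kN/m
Driving force T = W sinα = 250·sin36.9° = 150.1 kN/m
Resisting force R = c·L + N'·tanφ_j = 21·9.4 + 165.9·tan40.7° = 197.4 + 142.7 = 340.1 kN/m
FS = R / T = 340.1 / 150.1 = 2.266

FS = 2.27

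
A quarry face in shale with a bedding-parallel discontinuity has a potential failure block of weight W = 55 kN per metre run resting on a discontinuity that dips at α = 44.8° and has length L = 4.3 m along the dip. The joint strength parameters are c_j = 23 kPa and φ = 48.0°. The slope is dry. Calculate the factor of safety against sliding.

FS = 3.67

Resolving the block weight along and normal to the plane and applying the Mohr–Coulomb strength on the joint:
N' = W cosα = 55·cos44.8° = 39.0 kN/m
Driving force T = W sinα = 55·sin44.8° = 38.8 kN/m
Resisting force R = c_j·L + N'·tanφ = 23·4.3 + 39.0·tan48.0° = 98.9 + 43.3 = 142.2 kN/m
FS = R / T = 142.2 / 38.8 = 3.670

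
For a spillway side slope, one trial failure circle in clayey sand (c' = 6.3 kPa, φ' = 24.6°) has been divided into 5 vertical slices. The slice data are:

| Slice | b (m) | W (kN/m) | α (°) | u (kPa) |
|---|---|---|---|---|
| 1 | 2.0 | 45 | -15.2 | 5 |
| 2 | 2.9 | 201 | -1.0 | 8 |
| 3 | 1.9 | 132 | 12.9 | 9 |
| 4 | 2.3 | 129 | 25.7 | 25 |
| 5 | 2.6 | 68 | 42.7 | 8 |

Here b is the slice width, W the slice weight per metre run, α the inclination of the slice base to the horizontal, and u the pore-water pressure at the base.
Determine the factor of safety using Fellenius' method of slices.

FS = 2.27

Ordinary method of slices: FS = Σ[c'·Δl_i + (W_i cosα_i − u_i·Δl_i)·tanφ'] / Σ W_i sinα_i, with Δl_i = b_i / cosα_i.
Slice 1: Δl = 2.0/cos(-15.2°) = 2.073 m; N'_1 = 45·cos(-15.2°) − 5·2.073 = 33.1; c'Δl = 13.06; W sinα = -11.8
Slice 2: Δl = 2.9/cos(-1.0°) = 2.900 m; N'_2 = 201·cos(-1.0°) − 8·2.900 = 177.8; c'Δl = 18.27; W sinα = -3.5
Slice 3: Δl = 1.9/cos12.9° = 1.949 m; N'_3 = 132·cos12.9° − 9·1.949 = 111.1; c'Δl = 12.28; W sinα = 29.5
Slice 4: Δl = 2.3/cos25.7° = 2.553 m; N'_4 = 129·cos25.7° − 25·2.553 = 52.4; c'Δl = 16.08; W sinα = 55.9
Slice 5: Δl = 2.6/cos42.7° = 3.538 m; N'_5 = 68·cos42.7° − 8·3.538 = 21.7; c'Δl = 22.29; W sinα = 46.1
Σc'Δl = 82.0 kN/m; ΣN' = 396.1 kN/m; ΣW sinα = 116.2 kN/m
Resisting = 82.0 + 396.1·tan24.6° = 82.0 + 181.3 = 263.3 kN/m
FS = 263.3 / 116.2 = 2.266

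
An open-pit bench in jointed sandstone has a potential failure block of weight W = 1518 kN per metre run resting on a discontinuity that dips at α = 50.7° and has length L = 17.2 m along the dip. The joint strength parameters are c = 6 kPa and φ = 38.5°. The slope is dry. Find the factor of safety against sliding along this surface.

FS = 0.74

Resolving the block weight along and normal to the plane and applying the Mohr–Coulomb strength on the joint:
N' = W cosα = 1518·cos50.7° = 961.5 kN/m
Driving force T = W sinα = 1518·sin50.7° = 1174.7 kN/m
Resisting force R = c·L + N'·tanφ = 6·17.2 + 961.5·tan38.5° = 103.2 + 764.8 = 868.0 kN/m
FS = R / T = 868.0 / 1174.7 = 0.739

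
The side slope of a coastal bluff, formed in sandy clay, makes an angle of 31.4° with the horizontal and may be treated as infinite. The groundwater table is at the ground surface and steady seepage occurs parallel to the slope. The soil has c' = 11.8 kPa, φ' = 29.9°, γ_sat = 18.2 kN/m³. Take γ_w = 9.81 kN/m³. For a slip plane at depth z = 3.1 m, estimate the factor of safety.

With seepage parallel to the slope and the water table at the surface, the effective normal stress on the slip plane uses the buoyant unit weight γ' = γ_sat − γ_w while the driving shear stress uses γ_sat:
FS = [c' + γ' z cos²β tanφ'] / [γ_sat z sinβ cosβ]
γ' = 18.2 − 9.81 = 8.39 kN/m³
Numerator = 11.8 + 8.39·3.1·cos²31.4°·tan29.9° = 11.8 + 8.39·3.1·0.7285·0.5750 = 22.696 kPa
Denominator = 18.2·3.1·sin31.4°·cos31.4° = 18.2·3.1·0.5210·0.8536 = 25.090 kPa
FS = 22.696 / 25.090 = 0.905

FS = 0.90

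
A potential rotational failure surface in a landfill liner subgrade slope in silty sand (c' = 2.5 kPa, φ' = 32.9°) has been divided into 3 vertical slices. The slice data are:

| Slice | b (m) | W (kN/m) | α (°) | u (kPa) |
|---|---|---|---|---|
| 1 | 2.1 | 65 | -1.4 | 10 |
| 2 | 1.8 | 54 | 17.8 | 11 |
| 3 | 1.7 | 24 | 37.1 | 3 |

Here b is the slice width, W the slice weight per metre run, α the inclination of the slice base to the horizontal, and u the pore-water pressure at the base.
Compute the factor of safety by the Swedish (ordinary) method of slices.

FS = 2.44

Ordinary method of slices: FS = Σ[c'·Δl_i + (W_i cosα_i − u_i·Δl_i)·tanφ'] / Σ W_i sinα_i, with Δl_i = b_i / cosα_i.
Slice 1: Δl = 2.1/cos(-1.4°) = 2.101 m; N'_1 = 65·cos(-1.4°) − 10·2.101 = 44.0; c'Δl = 5.25; W sinα = -1.6
Slice 2: Δl = 1.8/cos17.8° = 1.890 m; N'_2 = 54·cos17.8° − 11·1.890 = 30.6; c'Δl = 4.73; W sinα = 16.5
Slice 3: Δl = 1.7/cos37.1° = 2.131 m; N'_3 = 24·cos37.1° − 3·2.131 = 12.7; c'Δl = 5.33; W sinα = 14.5
Σc'Δl = 15.3 kN/m; ΣN' = 87.3 kN/m; ΣW sinα = 29.4 kN/m
Resisting = 15.3 + 87.3·tan32.9° = 15.3 + 56.5 = 71.8 kN/m
FS = 71.8 / 29.4 = 2.443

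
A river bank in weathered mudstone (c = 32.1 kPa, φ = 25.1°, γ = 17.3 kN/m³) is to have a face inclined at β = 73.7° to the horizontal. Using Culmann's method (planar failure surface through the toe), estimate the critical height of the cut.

Culmann's analysis gives the critical failure plane at α_cr = (β + φ)/2 = (73.7 + 25.1)/2 = 49.4°, and the critical height
H_c = (4c/γ) · sinβ cosφ / [1 − cos(β − φ)]
    = (4·32.1/17.3) · sin73.7°·cos25.1° / [1 − cos(48.6°)]
    = 7.422 · 0.9598·0.9056 / [1 − 0.6613]
    = 7.422 · 0.8692 / 0.3387
    = 19.05 m

H_c = 19.05 m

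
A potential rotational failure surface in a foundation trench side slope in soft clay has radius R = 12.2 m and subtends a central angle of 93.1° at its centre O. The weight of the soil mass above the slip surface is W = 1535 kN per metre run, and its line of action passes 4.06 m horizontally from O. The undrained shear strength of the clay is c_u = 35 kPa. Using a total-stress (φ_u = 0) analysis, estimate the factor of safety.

Taking moments about the centre O, the resisting moment is provided by the undrained shear strength acting along the arc:
Arc length L_a = R·θ = 12.2·(93.1°·π/180) = 12.2·1.6249 = 19.82 m
M_R = c_u·L_a·R = 35·19.82·12.2 = 8464.8 kN·m/m
M_D = W·d = 1535·4.06 = 6232.1 kN·m/m
FS = M_R / M_D = 8464.8 / 6232.1 = 1.358

FS = 1.36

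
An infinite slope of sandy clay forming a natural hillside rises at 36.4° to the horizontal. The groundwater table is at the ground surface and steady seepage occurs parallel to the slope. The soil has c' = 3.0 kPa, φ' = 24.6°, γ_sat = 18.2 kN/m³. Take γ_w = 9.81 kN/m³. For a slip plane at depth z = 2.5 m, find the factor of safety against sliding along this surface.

FS = 0.42

With seepage parallel to the slope and the water table at the surface, the effective normal stress on the slip plane uses the buoyant unit weight γ' = γ_sat − γ_w while the driving shear stress uses γ_sat:
FS = [c' + γ' z cos²β tanφ'] / [γ_sat z sinβ cosβ]
γ' = 18.2 − 9.81 = 8.39 kN/m³
Numerator = 3.0 + 8.39·2.5·cos²36.4°·tan24.6° = 3.0 + 8.39·2.5·0.6479·0.4578 = 9.221 kPa
Denominator = 18.2·2.5·sin36.4°·cos36.4° = 18.2·2.5·0.5934·0.8049 = 21.733 kPa
FS = 9.221 / 21.733 = 0.424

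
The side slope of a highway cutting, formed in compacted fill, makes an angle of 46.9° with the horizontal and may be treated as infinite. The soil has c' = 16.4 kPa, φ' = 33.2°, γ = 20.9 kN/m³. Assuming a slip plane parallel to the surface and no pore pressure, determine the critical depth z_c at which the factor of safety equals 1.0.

Setting FS = 1.00 in FS = [c' + γz cos²β tanφ'] / [γz sinβ cosβ] and solving for z:
z = c' / [γ cosβ (FS·sinβ − cosβ·tanφ')]
  = 16.4 / [20.9·cos46.9°·(1.00·sin46.9° − cos46.9°·tan33.2°)]
  = 16.4 / [20.9·0.6833·(1.00·0.7302 − 0.6833·0.6544)]
  = 16.4 / 4.0419 = 4.057 m

z_c = 4.06 m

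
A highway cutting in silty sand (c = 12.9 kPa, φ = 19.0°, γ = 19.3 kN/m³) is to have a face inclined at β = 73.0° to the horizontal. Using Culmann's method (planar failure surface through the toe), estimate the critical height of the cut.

Culmann's analysis gives the critical failure plane at α_cr = (β + φ)/2 = (73.0 + 19.0)/2 = 46.0°, and the critical height
H_c = (4c/γ) · sinβ cosφ / [1 − cos(β − φ)]
    = (4·12.9/19.3) · sin73.0°·cos19.0° / [1 − cos(54.0°)]
    = 2.674 · 0.9563·0.9455 / [1 − 0.5878]
    = 2.674 · 0.9042 / 0.4122
    = 5.86 m

H_c = 5.86 m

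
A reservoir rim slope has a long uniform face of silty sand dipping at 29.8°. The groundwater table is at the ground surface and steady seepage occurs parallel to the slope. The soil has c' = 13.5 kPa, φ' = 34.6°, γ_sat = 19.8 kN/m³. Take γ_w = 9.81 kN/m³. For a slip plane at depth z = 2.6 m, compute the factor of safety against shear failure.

With seepage parallel to the slope and the water table at the surface, the effective normal stress on the slip plane uses the buoyant unit weight γ' = γ_sat − γ_w while the driving shear stress uses γ_sat:
FS = [c' + γ' z cos²β tanφ'] / [γ_sat z sinβ cosβ]
γ' = 19.8 − 9.81 = 9.99 kN/m³
Numerator = 13.5 + 9.99·2.6·cos²29.8°·tan34.6° = 13.5 + 9.99·2.6·0.7530·0.6899 = 26.993 kPa
Denominator = 19.8·2.6·sin29.8°·cos29.8° = 19.8·2.6·0.4970·0.8678 = 22.201 kPa
FS = 26.993 / 22.201 = 1.216

FS = 1.22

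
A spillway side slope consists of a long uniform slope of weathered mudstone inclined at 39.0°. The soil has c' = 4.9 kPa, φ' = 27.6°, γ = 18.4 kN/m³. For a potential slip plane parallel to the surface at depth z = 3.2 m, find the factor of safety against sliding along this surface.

FS = 0.82

For an infinite slope with a slip plane parallel to the surface (no pore pressure): FS = [c' + γz cos²β tanφ'] / [γz sinβ cosβ].
γz = 18.4·3.2 = 58.88 kN/m²
Numerator = 4.9 + 58.88·cos²39.0°·tan27.6° = 4.9 + 58.88·0.6040·0.5228 = 23.491 kPa
Denominator = 58.88·sin39.0°·cos39.0° = 58.88·0.6293·0.7771 = 28.797 kPa
FS = 23.491 / 28.797 = 0.816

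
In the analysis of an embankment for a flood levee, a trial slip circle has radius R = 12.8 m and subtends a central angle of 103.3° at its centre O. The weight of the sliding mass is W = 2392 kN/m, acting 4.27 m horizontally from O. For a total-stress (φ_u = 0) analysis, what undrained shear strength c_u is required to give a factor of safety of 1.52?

FS = c_u·L_a·R / (W·d), so c_u = FS·W·d / (L_a·R).
Arc length L_a = R·θ = 12.8·(103.3°·π/180) = 12.8·1.8029 = 23.08 m
c_u = 1.52·2392·4.27 / (23.08·12.8) = 15525.0 / 295.39 = 52.56 kPa

c_u = 52.6 kPa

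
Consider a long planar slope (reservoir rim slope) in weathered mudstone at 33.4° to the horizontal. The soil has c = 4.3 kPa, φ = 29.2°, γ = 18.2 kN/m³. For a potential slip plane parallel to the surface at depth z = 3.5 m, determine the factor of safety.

FS = 0.99

For an infinite slope with a slip plane parallel to the surface (no pore pressure): FS = [c + γz cos²β tanφ] / [γz sinβ cosβ].
γz = 18.2·3.5 = 63.70 kN/m²
Numerator = 4.3 + 63.70·cos²33.4°·tan29.2° = 4.3 + 63.70·0.6970·0.5589 = 29.113 kPa
Denominator = 63.70·sin33.4°·cos33.4° = 63.70·0.5505·0.8348 = 29.274 kPa
FS = 29.113 / 29.274 = 0.994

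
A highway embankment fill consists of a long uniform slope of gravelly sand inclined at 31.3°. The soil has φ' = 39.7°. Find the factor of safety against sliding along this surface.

FS = 1.37

For a dry cohesionless infinite slope the factor of safety is FS = tanφ' / tanβ.
FS = tan39.7° / tan31.3° = 0.8302 / 0.6080 = 1.365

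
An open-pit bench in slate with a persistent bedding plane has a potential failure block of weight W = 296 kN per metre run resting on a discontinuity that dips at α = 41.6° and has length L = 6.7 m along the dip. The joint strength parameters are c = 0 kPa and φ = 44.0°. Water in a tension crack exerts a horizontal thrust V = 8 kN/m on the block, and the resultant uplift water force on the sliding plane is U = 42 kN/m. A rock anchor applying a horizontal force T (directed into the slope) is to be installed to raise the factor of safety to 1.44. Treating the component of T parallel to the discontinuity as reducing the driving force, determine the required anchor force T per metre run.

T = 72 kN/m

Resolving forces along and normal to the sliding plane, with the horizontal anchor force T adding T·sinα to the effective normal force and T·cosα acting up the plane against the driving force:
FS = [cL + (W cosα − U − V sinα + T sinα) tanφ] / [W sinα + V cosα − T cosα]
Without the anchor: N' = 174.0 kN/m, driving T_d = 202.5 kN/m, resisting R = 0·6.7 + 174.0·tan44.0° = 168.1 kN/m, FS = 0.83.
Setting FS = 1.44 and solving for T:
1.44·(202.5 − T cos41.6°) = 168.1 + T sin41.6°·tan44.0°
T·(sin41.6°·tan44.0° + 1.44·cos41.6°) = 1.44·202.5 − 168.1
T·(0.6639·0.9657 + 1.44·0.7478) = 291.6 − 168.1 = 123.5
T·1.7180 = 123.5
T = 71.9 kN/m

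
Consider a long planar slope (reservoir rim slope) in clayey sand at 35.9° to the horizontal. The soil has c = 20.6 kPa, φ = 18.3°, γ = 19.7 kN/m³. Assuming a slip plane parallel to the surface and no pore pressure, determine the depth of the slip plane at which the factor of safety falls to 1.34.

Setting FS = 1.34 in FS = [c + γz cos²β tanφ] / [γz sinβ cosβ] and solving for z:
z = c / [γ cosβ (FS·sinβ − cosβ·tanφ)]
  = 20.6 / [19.7·cos35.9°·(1.34·sin35.9° − cos35.9°·tan18.3°)]
  = 20.6 / [19.7·0.8100·(1.34·0.5864 − 0.8100·0.3307)]
  = 20.6 / 8.2637 = 2.493 m

z = 2.49 m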